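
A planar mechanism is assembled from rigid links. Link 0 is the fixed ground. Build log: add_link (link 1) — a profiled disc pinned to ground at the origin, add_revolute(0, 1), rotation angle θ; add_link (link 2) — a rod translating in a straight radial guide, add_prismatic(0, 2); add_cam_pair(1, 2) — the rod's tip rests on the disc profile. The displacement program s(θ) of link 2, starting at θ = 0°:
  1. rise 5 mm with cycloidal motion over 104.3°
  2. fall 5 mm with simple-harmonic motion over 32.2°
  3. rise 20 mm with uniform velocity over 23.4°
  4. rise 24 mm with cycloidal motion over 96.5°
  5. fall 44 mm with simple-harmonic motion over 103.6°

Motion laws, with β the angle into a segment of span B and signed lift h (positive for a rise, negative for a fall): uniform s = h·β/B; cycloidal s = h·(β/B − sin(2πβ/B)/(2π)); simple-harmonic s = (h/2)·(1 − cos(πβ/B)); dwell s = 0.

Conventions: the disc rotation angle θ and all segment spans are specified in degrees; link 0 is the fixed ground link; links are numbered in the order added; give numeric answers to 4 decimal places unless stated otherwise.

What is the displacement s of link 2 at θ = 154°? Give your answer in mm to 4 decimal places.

seg 1 [0°–104.3°] cycloidal, h=5: full span → s += 5 → s = 5.0000
seg 2 [104.3°–136.5°] simple-harmonic, h=-5: full span → s += -5 → s = 0.0000
seg 3 [136.5°–159.9°] uniform, h=20: θ=154° here. β=17.5, B=23.4. 20·17.5/23.4 = 14.9573 → s = 14.9573

14.9573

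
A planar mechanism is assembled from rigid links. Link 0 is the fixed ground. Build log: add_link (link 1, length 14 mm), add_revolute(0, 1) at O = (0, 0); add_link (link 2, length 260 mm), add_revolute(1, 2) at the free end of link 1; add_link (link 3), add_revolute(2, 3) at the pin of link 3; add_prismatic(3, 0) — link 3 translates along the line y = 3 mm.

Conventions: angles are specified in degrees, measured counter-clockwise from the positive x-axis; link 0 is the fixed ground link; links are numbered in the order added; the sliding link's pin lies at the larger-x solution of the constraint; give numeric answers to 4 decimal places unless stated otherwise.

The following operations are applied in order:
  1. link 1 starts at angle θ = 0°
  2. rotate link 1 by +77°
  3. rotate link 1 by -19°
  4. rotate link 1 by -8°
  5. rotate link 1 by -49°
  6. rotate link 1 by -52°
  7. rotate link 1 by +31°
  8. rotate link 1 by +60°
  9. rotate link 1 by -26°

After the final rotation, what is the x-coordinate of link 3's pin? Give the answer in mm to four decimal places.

geometry: r = 14 mm, L = 260 mm, e = 3 mm; θ starts at 0°
rotate link 1 by +77°: θ ← 0° +77° = 77°
rotate link 1 by -19°: θ ← 77° -19° = 58°
rotate link 1 by -8°: θ ← 58° -8° = 50°
rotate link 1 by -49°: θ ← 50° -49° = 1°
rotate link 1 by -52°: θ ← 1° -52° = -51°
rotate link 1 by +31°: θ ← -51° +31° = -20°
rotate link 1 by +60°: θ ← -20° +60° = 40°
rotate link 1 by -26°: θ ← 40° -26° = 14°
crank pin P = (r cos θ, r sin θ) = (13.584140, 3.386907)
h = r sin θ − e = 3.386907 − 3 = 0.386907
x = r cos θ + √(L² − h²) = 13.584140 + 259.999712 = 273.583852

273.5839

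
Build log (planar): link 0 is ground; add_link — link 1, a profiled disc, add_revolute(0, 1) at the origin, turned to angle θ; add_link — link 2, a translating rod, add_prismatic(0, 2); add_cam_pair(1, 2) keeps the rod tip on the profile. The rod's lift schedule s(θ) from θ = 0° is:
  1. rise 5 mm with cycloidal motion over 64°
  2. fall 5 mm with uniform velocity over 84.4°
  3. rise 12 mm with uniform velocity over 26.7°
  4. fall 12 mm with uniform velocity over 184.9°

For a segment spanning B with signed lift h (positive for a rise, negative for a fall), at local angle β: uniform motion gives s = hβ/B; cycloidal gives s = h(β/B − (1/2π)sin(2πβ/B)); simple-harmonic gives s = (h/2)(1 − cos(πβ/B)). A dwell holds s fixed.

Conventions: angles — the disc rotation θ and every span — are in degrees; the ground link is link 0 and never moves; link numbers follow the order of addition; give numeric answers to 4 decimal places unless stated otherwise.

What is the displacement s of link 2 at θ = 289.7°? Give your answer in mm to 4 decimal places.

seg 1 [0°–64°] cycloidal, h=5: full span → s += 5 → s = 5.0000
seg 2 [64°–148.4°] uniform, h=-5: full span → s += -5 → s = 0.0000
seg 3 [148.4°–175.1°] uniform, h=12: full span → s += 12 → s = 12.0000
seg 4 [175.1°–360°] uniform, h=-12: θ=289.7° here. β=114.6, B=184.9. -12·114.6/184.9 = -7.4375 → s = 4.5625

4.5625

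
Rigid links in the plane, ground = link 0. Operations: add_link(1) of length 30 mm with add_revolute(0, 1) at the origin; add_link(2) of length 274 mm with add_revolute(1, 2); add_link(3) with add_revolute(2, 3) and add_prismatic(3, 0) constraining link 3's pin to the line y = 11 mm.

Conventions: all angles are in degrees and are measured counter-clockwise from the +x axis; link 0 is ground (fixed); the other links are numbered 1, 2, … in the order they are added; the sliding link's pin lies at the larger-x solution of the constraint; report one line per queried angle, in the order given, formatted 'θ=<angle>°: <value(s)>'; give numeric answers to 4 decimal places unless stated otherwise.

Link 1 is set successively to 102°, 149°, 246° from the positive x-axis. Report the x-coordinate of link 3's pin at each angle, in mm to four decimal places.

geometry: r = 30 mm, L = 274 mm, e = 11 mm
θ=102°: crank pin P = (r cos θ, r sin θ) = (-6.237351, 29.344428)
θ=102°: h = r sin θ − e = 29.344428 − 11 = 18.344428
θ=102°: x = r cos θ + √(L² − h²) = -6.237351 + 273.385226 = 267.147876
θ=149°: crank pin P = (r cos θ, r sin θ) = (-25.715019, 15.451142)
θ=149°: h = r sin θ − e = 15.451142 − 11 = 4.451142
θ=149°: x = r cos θ + √(L² − h²) = -25.715019 + 273.963843 = 248.248824
θ=246°: crank pin P = (r cos θ, r sin θ) = (-12.202099, -27.406364)
θ=246°: h = r sin θ − e = -27.406364 − 11 = -38.406364
θ=246°: x = r cos θ + √(L² − h²) = -12.202099 + 271.294952 = 259.092853

θ=102°: 267.1479
θ=149°: 248.2488
θ=246°: 259.0929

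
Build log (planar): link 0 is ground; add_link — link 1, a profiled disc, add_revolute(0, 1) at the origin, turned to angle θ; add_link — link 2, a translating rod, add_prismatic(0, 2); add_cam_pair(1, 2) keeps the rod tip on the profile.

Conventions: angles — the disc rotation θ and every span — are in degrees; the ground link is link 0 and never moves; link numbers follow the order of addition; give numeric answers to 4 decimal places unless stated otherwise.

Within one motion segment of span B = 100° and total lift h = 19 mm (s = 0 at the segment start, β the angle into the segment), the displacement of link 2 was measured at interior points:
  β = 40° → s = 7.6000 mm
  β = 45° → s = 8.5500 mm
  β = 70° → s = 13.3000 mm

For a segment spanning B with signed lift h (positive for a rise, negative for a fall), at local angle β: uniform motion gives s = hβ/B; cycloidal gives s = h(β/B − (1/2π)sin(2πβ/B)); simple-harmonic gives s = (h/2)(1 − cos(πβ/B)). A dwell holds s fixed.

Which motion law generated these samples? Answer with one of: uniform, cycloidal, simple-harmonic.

candidates at β/B = r: uniform s = h·r (linear in β); cycloidal s = h·(r − sin(2πr)/(2π)); simple-harmonic s = (h/2)(1 − cos(πr))
β=40°: printed 7.6000 | uniform 7.6000, cycloidal 5.8226, simple-harmonic 6.5643
β=45°: printed 8.5500 | uniform 8.5500, cycloidal 7.6155, simple-harmonic 8.0139
β=70°: printed 13.3000 | uniform 13.3000, cycloidal 16.1759, simple-harmonic 15.0840
only one law matches every sample → uniform

uniform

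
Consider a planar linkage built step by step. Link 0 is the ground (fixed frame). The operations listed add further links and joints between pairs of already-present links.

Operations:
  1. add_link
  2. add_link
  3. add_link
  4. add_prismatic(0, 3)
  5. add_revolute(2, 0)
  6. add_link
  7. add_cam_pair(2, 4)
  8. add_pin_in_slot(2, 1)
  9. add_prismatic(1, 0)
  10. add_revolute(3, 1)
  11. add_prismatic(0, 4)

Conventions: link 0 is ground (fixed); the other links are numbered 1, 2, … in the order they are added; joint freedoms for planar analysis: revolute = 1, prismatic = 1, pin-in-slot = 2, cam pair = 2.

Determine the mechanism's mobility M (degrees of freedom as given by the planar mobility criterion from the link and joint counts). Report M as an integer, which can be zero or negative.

L=1 J1=0 J2=0
add link → L=2 J1=0 J2=0
add link → L=3 J1=0 J2=0
add link → L=4 J1=0 J2=0
P@0,3 dof=1 J1 → L=4 J1=1 J2=0
R@2,0 dof=1 J1 → L=4 J1=2 J2=0
add link → L=5 J1=2 J2=0
C@2,4 dof=2 J2 → L=5 J1=2 J2=1
PS@2,1 dof=2 J2 → L=5 J1=2 J2=2
P@1,0 dof=1 J1 → L=5 J1=3 J2=2
R@3,1 dof=1 J1 → L=5 J1=4 J2=2
P@0,4 dof=1 J1 → L=5 J1=5 J2=2
M=3(L−1)−2J1−J2=3·4−2·5−2=0

M = 0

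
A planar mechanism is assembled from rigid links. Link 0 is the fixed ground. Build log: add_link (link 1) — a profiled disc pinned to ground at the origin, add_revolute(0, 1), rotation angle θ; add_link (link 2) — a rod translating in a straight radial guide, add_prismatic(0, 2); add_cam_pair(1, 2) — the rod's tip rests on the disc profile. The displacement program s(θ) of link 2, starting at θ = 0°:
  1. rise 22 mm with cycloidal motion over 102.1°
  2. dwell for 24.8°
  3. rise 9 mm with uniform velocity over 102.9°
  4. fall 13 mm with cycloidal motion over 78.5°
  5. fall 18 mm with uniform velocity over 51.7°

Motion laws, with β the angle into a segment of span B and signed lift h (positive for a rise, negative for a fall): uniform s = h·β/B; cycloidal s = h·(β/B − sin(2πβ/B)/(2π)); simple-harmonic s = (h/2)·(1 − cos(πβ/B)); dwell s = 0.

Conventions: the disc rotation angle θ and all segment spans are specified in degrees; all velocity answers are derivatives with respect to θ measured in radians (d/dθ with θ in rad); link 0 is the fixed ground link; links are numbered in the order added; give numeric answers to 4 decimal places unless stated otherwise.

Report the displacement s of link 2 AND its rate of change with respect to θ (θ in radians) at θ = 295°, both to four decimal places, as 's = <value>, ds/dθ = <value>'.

seg 1 [0°–102.1°] cycloidal, h=22: full span → s += 22 → s = 22.0000
seg 2 [102.1°–126.9°] dwell: s stays 22.0000
seg 3 [126.9°–229.8°] uniform, h=9: full span → s += 9 → s = 31.0000
seg 4 [229.8°–308.3°] cycloidal, h=-13: θ=295° here. β=65.2, B=78.5. -13·(0.8306 − sin(2π·0.8306)/(2π)) = -12.6069 → s = 18.3931
velocity in seg [229.8°–308.3°] (cycloidal), θ in radians: β = 65.2° = 1.1380 rad, B = 78.5° = 1.3701 rad; ds/dθ = (h/B)(1 − cos(2πβ/B)) = ((-13)/1.3701)(1 − cos(2π·0.8306)) = -4.887448 mm/rad

s = 18.3931, ds/dθ = -4.8874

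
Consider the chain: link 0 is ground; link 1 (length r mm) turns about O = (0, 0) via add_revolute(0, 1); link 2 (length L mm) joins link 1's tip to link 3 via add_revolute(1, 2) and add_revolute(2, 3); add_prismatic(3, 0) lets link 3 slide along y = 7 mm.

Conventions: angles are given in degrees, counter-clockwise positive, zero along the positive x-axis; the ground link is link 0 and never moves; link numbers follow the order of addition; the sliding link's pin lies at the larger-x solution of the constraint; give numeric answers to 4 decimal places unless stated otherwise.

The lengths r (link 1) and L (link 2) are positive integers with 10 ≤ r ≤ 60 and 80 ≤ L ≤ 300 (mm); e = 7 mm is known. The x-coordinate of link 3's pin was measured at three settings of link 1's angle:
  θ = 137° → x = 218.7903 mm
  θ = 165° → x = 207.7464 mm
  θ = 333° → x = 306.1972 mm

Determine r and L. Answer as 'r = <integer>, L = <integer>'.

constraint per measurement: (x − r cos θ)² + (r sin θ − e)² = L²
subtracting the θ₁ and θ₂ equations cancels the r² and L² terms:
r = (x₁² − x₂²) / (2[(x₁cos θ₁ + e sin θ₁) − (x₂cos θ₂ + e sin θ₂)]) = 54.0002 → r = 54
L² = (x₁ − r cos θ₁)² + (r sin θ₁ − e)² = 67600.0190 → L = 260.0000 → L = 260
check at θ₃=333°: x = 306.1972 (printed 306.1972) ✓

r = 54, L = 260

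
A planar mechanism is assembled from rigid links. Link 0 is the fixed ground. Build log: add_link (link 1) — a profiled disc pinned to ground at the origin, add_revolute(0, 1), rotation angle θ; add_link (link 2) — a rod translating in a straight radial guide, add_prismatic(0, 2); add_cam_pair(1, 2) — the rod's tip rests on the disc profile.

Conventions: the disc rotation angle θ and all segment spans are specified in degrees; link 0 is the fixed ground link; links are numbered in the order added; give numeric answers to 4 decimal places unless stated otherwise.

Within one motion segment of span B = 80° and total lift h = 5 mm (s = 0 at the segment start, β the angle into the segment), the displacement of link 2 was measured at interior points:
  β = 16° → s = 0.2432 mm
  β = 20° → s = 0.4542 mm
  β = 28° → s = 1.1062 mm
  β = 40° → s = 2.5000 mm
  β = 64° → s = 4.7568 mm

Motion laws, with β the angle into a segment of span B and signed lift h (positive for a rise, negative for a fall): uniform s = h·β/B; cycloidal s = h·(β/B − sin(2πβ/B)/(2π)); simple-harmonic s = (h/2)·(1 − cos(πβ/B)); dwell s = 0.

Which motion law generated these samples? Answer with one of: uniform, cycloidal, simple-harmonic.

candidates at β/B = r: uniform s = h·r (linear in β); cycloidal s = h·(r − sin(2πr)/(2π)); simple-harmonic s = (h/2)(1 − cos(πr))
β=16°: printed 0.2432 | uniform 1.0000, cycloidal 0.2432, simple-harmonic 0.4775
β=20°: printed 0.4542 | uniform 1.2500, cycloidal 0.4542, simple-harmonic 0.7322
β=28°: printed 1.1062 | uniform 1.7500, cycloidal 1.1062, simple-harmonic 1.3650
β=40°: printed 2.5000 | uniform 2.5000, cycloidal 2.5000, simple-harmonic 2.5000
β=64°: printed 4.7568 | uniform 4.0000, cycloidal 4.7568, simple-harmonic 4.5225
only one law matches every sample → cycloidal

cycloidal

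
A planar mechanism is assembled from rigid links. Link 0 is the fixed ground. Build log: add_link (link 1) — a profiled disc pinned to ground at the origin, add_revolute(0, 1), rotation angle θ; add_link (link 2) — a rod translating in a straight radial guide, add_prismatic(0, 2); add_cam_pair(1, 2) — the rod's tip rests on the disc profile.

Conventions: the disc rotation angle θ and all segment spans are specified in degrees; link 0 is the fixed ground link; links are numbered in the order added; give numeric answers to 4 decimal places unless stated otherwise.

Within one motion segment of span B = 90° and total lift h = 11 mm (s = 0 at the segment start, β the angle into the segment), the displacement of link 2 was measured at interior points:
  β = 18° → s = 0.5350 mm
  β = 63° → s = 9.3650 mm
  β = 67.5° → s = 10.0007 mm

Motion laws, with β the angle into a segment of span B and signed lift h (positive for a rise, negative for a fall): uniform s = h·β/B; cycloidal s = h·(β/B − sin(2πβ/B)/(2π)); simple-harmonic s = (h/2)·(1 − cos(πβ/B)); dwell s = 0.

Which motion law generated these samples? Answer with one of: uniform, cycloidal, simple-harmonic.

candidates at β/B = r: uniform s = h·r (linear in β); cycloidal s = h·(r − sin(2πr)/(2π)); simple-harmonic s = (h/2)(1 − cos(πr))
β=18°: printed 0.5350 | uniform 2.2000, cycloidal 0.5350, simple-harmonic 1.0504
β=63°: printed 9.3650 | uniform 7.7000, cycloidal 9.3650, simple-harmonic 8.7328
β=67.5°: printed 10.0007 | uniform 8.2500, cycloidal 10.0007, simple-harmonic 9.3891
only one law matches every sample → cycloidal

cycloidal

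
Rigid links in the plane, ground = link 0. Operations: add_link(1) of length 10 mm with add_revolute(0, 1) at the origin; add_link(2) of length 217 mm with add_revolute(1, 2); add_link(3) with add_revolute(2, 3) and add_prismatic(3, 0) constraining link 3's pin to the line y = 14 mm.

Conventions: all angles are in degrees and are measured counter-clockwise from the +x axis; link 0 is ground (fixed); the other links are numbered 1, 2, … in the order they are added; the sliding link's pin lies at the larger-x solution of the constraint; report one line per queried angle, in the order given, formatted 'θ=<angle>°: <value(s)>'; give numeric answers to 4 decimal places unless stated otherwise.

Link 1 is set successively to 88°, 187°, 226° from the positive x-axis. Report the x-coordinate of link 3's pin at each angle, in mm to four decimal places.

geometry: r = 10 mm, L = 217 mm, e = 14 mm
θ=88°: crank pin P = (r cos θ, r sin θ) = (0.348995, 9.993908)
θ=88°: h = r sin θ − e = 9.993908 − 14 = -4.006092
θ=88°: x = r cos θ + √(L² − h²) = 0.348995 + 216.963018 = 217.312013
θ=187°: crank pin P = (r cos θ, r sin θ) = (-9.925462, -1.218693)
θ=187°: h = r sin θ − e = -1.218693 − 14 = -15.218693
θ=187°: x = r cos θ + √(L² − h²) = -9.925462 + 216.465682 = 206.540220
θ=226°: crank pin P = (r cos θ, r sin θ) = (-6.946584, -7.193398)
θ=226°: h = r sin θ − e = -7.193398 − 14 = -21.193398
θ=226°: x = r cos θ + √(L² − h²) = -6.946584 + 215.962589 = 209.016005

θ=88°: 217.3120
θ=187°: 206.5402
θ=226°: 209.0160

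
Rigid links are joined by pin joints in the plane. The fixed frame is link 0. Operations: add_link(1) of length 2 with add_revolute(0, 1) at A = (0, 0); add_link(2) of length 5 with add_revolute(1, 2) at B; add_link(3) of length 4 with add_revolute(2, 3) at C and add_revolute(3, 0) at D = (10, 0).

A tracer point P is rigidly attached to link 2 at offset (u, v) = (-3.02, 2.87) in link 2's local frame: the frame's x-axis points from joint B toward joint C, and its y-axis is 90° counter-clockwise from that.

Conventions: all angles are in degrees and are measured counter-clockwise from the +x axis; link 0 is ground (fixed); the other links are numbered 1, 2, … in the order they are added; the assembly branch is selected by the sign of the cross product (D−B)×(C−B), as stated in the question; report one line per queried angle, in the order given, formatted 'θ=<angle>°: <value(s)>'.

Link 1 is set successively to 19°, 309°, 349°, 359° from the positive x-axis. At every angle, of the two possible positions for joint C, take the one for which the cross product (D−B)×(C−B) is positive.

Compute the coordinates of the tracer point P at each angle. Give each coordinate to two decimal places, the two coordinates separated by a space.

A=(0,0), D=(10.00,0)
θ=19°: B = A + 2.00·(cos19°, sin19°) = (1.8910, 0.6511)
θ=19°: |BD| = 8.1351
θ=19°: circle(B,5.00) ∩ circle(D,4.00): a=4.6207, h=1.9103
θ=19°:   candidates: C₊=(6.6498,2.1855) cross=15.540; C₋=(6.3440,-1.6229) cross=-15.540
θ=19°:   branch + wants cross > 0 → take C=(6.6498,2.1855) (cross=15.540)
θ=19°: ex = (C−B)/|BC| = (0.9518,0.3069); ey = (-0.3069,0.9518)
θ=19°: P = B + -3.02·ex + 2.87·ey = (-1.8640,2.4559)
θ=309°: B = A + 2.00·(cos309°, sin309°) = (1.2586, -1.5543)
θ=309°: |BD| = 8.8785
θ=309°: circle(B,5.00) ∩ circle(D,4.00): a=4.9461, h=0.7323
θ=309°:   candidates: C₊=(6.0001,0.0326) cross=6.502; C₋=(6.2565,-1.4094) cross=-6.502
θ=309°:   branch + wants cross > 0 → take C=(6.0001,0.0326) (cross=6.502)
θ=309°: ex = (C−B)/|BC| = (0.9483,0.3174); ey = (-0.3174,0.9483)
θ=309°: P = B + -3.02·ex + 2.87·ey = (-2.5161,0.2088)
θ=349°: B = A + 2.00·(cos349°, sin349°) = (1.9633, -0.3816)
θ=349°: |BD| = 8.0458
θ=349°: circle(B,5.00) ∩ circle(D,4.00): a=4.5822, h=2.0009
θ=349°:   candidates: C₊=(6.4454,1.8343) cross=16.099; C₋=(6.6352,-2.1629) cross=-16.099
θ=349°:   branch + wants cross > 0 → take C=(6.4454,1.8343) (cross=16.099)
θ=349°: ex = (C−B)/|BC| = (0.8964,0.4432); ey = (-0.4432,0.8964)
θ=349°: P = B + -3.02·ex + 2.87·ey = (-2.0159,0.8527)
θ=359°: B = A + 2.00·(cos359°, sin359°) = (1.9997, -0.0349)
θ=359°: |BD| = 8.0004
θ=359°: circle(B,5.00) ∩ circle(D,4.00): a=4.5627, h=2.0450
θ=359°:   candidates: C₊=(6.5534,2.0300) cross=16.361; C₋=(6.5712,-2.0600) cross=-16.361
θ=359°:   branch + wants cross > 0 → take C=(6.5534,2.0300) (cross=16.361)
θ=359°: ex = (C−B)/|BC| = (0.9107,0.4130); ey = (-0.4130,0.9107)
θ=359°: P = B + -3.02·ex + 2.87·ey = (-1.9360,1.3317)

θ=19°: -1.86 2.46
θ=309°: -2.52 0.21
θ=349°: -2.02 0.85
θ=359°: -1.94 1.33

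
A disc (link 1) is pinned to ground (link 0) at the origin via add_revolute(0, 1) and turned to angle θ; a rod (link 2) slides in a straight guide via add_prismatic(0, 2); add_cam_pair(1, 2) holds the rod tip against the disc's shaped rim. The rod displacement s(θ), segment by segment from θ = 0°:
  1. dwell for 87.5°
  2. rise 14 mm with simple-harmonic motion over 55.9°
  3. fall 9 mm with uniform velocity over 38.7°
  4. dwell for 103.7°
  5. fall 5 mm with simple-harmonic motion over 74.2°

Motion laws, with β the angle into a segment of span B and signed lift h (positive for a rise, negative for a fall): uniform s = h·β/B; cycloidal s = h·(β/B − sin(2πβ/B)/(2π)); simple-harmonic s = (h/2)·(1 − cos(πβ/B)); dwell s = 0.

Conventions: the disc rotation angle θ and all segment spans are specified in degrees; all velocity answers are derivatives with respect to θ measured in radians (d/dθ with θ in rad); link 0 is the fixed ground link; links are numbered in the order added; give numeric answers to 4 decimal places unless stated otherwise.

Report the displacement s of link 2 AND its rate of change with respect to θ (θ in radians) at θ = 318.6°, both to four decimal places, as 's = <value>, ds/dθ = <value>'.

segment 1 (0° to 87.5°, dwell): s unchanged at 0.0000
segment 2 (87.5° to 143.4°, simple-harmonic, h = 14) is passed completely: s = 0.0000 + (14) = 14.0000
segment 3 (143.4° to 182.1°, uniform, h = -9) is passed completely: s = 14.0000 + (-9) = 5.0000
segment 4 (182.1° to 285.8°, dwell): s unchanged at 5.0000
θ = 318.6° falls in segment 5 (285.8° to 360°, simple-harmonic, h = -5): β = 318.6 − 285.8 = 32.8°, B = 74.2°; Δs = -5/2·(1 − cos(π·0.4420)) = -2.0474; s = 5.0000 − 2.0474 = 2.9526
velocity in seg [285.8°–360°] (simple-harmonic), θ in radians: β = 32.8° = 0.5725 rad, B = 74.2° = 1.2950 rad; ds/dθ = (πh/(2B)) sin(πβ/B) = (π·(-5)/(2·1.2950)) sin(π·0.4420) = -5.964458 mm/rad

s = 2.9526, ds/dθ = -5.9645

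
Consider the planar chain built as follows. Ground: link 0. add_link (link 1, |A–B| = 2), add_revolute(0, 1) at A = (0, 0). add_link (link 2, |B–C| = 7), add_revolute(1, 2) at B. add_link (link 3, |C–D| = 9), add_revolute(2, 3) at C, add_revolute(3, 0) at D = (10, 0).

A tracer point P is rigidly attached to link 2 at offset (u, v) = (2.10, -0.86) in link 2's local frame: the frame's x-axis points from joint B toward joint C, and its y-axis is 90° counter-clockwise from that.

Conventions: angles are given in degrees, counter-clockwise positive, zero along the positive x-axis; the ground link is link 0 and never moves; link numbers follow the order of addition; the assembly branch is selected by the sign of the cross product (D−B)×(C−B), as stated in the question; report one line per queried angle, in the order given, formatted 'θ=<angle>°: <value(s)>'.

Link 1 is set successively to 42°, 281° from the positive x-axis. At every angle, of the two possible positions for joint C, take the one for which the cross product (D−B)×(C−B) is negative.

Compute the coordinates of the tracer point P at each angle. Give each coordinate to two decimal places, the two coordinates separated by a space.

A=(0,0), D=(10.00,0)
θ=42°: B = A + 2.00·(cos42°, sin42°) = (1.4863, 1.3383)
θ=42°: |BD| = 8.6182
θ=42°: circle(B,7.00) ∩ circle(D,9.00): a=2.4526, h=6.5563
θ=42°:   candidates: C₊=(4.9272,7.4342) cross=56.504; C₋=(2.8911,-5.5193) cross=-56.504
θ=42°:   branch - wants cross < 0 → take C=(2.8911,-5.5193) (cross=-56.504)
θ=42°: ex = (C−B)/|BC| = (0.2007,-0.9797); ey = (0.9797,0.2007)
θ=42°: P = B + 2.10·ex + -0.86·ey = (1.0652,-0.8916)
θ=281°: B = A + 2.00·(cos281°, sin281°) = (0.3816, -1.9633)
θ=281°: |BD| = 9.8167
θ=281°: circle(B,7.00) ∩ circle(D,9.00): a=3.2785, h=6.1848
θ=281°:   candidates: C₊=(2.3570,4.7523) cross=60.714; C₋=(4.8308,-7.3674) cross=-60.714
θ=281°:   branch - wants cross < 0 → take C=(4.8308,-7.3674) (cross=-60.714)
θ=281°: ex = (C−B)/|BC| = (0.6356,-0.7720); ey = (0.7720,0.6356)
θ=281°: P = B + 2.10·ex + -0.86·ey = (1.0524,-4.1311)

θ=42°: 1.07 -0.89
θ=281°: 1.05 -4.13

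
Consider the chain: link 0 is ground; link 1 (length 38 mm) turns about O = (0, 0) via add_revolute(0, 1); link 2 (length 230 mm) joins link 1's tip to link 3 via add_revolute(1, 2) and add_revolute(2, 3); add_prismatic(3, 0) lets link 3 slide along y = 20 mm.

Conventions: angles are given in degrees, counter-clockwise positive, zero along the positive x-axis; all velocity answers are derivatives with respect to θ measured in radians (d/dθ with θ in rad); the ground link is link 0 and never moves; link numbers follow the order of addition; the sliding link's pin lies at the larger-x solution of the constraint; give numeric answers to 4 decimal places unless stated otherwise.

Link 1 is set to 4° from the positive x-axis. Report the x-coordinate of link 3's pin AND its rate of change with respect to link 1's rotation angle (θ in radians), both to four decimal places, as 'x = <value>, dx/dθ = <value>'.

geometry: r = 38 mm, L = 230 mm, e = 20 mm
crank pin P = (r cos θ, r sin θ) = (37.907434, 2.650746)
h = r sin θ − e = 2.650746 − 20 = -17.349254
x = r cos θ + √(L² − h²) = 37.907434 + 229.344726 = 267.252160
dx/dθ = −r sin θ − h·r cos θ/√(L² − h²) (θ in radians; h = -17.349254) = 0.216840

x = 267.2522, dx/dθ = 0.2168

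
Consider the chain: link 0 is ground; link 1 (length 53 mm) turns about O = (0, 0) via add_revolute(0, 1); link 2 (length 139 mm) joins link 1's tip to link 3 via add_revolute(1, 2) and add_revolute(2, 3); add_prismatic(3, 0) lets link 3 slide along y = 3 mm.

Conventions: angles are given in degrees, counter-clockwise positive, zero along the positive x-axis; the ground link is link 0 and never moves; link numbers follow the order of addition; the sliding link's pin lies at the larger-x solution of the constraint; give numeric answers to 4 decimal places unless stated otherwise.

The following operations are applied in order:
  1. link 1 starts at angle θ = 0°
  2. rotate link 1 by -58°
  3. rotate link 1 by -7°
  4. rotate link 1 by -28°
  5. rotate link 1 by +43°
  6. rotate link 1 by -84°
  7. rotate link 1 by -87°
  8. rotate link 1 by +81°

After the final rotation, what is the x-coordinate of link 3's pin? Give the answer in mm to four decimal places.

geometry: r = 53 mm, L = 139 mm, e = 3 mm; θ starts at 0°
rotate link 1 by -58°: θ ← 0° -58° = -58°
rotate link 1 by -7°: θ ← -58° -7° = -65°
rotate link 1 by -28°: θ ← -65° -28° = -93°
rotate link 1 by +43°: θ ← -93° +43° = -50°
rotate link 1 by -84°: θ ← -50° -84° = -134°
rotate link 1 by -87°: θ ← -134° -87° = -221°
rotate link 1 by +81°: θ ← -221° +81° = -140°
crank pin P = (r cos θ, r sin θ) = (-40.600355, -34.067743)
h = r sin θ − e = -34.067743 − 3 = -37.067743
x = r cos θ + √(L² − h²) = -40.600355 + 133.966348 = 93.365993

93.3660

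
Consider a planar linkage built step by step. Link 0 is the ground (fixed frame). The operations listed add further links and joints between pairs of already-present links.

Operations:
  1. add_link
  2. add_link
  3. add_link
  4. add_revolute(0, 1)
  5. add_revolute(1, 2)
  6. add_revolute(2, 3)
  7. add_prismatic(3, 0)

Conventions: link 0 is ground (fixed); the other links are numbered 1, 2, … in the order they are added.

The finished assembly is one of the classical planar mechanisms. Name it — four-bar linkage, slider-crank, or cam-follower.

links: 4 (incl. ground); joints: 3 revolute, 1 prismatic, 0 higher (cam) pair, forming one closed loop
4 links, 3 revolutes + 1 prismatic in one loop → slider-crank

slider-crank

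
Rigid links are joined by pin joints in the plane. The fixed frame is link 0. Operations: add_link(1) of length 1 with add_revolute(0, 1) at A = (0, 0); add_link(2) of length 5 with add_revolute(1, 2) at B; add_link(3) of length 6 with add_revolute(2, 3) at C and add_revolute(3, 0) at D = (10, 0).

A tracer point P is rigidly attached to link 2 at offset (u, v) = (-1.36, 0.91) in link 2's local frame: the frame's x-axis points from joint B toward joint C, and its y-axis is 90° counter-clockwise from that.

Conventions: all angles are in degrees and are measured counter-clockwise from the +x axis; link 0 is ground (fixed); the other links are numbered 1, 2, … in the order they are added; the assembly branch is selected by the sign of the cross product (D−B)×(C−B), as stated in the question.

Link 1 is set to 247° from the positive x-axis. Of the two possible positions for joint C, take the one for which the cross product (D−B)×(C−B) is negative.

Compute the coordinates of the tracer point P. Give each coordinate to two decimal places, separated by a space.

A=(0,0), D=(10.00,0)
B = A + 1.00·(cos247°, sin247°) = (-0.3907, -0.9205)
|BD| = 10.4314
circle(B,5.00) ∩ circle(D,6.00): a=4.6885, h=1.7373
  candidates: C₊=(4.1261,1.2238) cross=18.123; C₋=(4.4327,-2.2373) cross=-18.123
  branch - wants cross < 0 → take C=(4.4327,-2.2373) (cross=-18.123)
ex = (C−B)/|BC| = (0.9647,-0.2634); ey = (0.2634,0.9647)
P = B + -1.36·ex + 0.91·ey = (-1.4631,0.3155)

-1.46 0.32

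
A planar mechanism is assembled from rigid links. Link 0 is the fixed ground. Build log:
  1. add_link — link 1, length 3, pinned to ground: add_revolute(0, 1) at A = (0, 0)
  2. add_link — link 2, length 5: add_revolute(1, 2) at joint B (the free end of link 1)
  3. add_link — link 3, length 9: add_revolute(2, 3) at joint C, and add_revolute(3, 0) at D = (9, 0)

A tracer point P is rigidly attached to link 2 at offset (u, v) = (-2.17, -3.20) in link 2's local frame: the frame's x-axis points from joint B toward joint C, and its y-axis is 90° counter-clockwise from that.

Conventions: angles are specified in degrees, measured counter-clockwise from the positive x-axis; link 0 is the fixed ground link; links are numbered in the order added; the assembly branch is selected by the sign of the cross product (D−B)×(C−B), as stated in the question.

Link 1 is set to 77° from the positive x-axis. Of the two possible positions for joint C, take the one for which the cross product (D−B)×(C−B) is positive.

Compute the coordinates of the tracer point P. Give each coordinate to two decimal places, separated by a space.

A=(0,0), D=(9.00,0)
B = A + 3.00·(cos77°, sin77°) = (0.6749, 2.9231)
|BD| = 8.8234
circle(B,5.00) ∩ circle(D,9.00): a=1.2383, h=4.8442
  candidates: C₊=(3.4481,7.0835) cross=42.743; C₋=(0.2384,-2.0578) cross=-42.743
  branch + wants cross > 0 → take C=(3.4481,7.0835) (cross=42.743)
ex = (C−B)/|BC| = (0.5546,0.8321); ey = (-0.8321,0.5546)
P = B + -2.17·ex + -3.20·ey = (2.1339,-0.6574)

2.13 -0.66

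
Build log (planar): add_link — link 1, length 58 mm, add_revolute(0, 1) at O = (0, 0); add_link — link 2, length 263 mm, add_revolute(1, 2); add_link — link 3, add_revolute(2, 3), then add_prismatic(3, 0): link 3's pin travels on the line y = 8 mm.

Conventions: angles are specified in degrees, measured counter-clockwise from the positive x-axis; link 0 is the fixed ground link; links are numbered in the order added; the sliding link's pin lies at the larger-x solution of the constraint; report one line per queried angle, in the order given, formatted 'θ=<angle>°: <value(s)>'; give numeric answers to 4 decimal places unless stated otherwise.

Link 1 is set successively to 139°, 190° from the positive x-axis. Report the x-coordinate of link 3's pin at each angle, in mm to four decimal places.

geometry: r = 58 mm, L = 263 mm, e = 8 mm
θ=139°: crank pin P = (r cos θ, r sin θ) = (-43.773156, 38.051424)
θ=139°: h = r sin θ − e = 38.051424 − 8 = 30.051424
θ=139°: x = r cos θ + √(L² − h²) = -43.773156 + 261.277462 = 217.504306
θ=190°: crank pin P = (r cos θ, r sin θ) = (-57.118850, -10.071594)
θ=190°: h = r sin θ − e = -10.071594 − 8 = -18.071594
θ=190°: x = r cos θ + √(L² − h²) = -57.118850 + 262.378386 = 205.259536

θ=139°: 217.5043
θ=190°: 205.2595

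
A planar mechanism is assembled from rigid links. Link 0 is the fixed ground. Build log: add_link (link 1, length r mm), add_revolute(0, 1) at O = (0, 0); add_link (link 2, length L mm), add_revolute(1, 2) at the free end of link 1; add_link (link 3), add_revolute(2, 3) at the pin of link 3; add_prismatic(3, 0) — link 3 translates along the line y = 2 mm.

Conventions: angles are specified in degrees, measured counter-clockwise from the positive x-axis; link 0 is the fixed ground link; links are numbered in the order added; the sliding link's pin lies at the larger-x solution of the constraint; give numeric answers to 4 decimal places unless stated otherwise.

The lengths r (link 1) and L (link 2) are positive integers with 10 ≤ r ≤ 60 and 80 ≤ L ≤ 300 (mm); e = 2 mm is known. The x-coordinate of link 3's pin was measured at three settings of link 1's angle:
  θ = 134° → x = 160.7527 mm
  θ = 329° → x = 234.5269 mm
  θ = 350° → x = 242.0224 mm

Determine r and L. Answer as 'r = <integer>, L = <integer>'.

constraint per measurement: (x − r cos θ)² + (r sin θ − e)² = L²
subtracting the θ₁ and θ₂ equations cancels the r² and L² terms:
r = (x₁² − x₂²) / (2[(x₁cos θ₁ + e sin θ₁) − (x₂cos θ₂ + e sin θ₂)]) = 47.0000 → r = 47
L² = (x₁ − r cos θ₁)² + (r sin θ₁ − e)² = 38416.0063 → L = 196.0000 → L = 196
check at θ₃=350°: x = 242.0224 (printed 242.0224) ✓

r = 47, L = 196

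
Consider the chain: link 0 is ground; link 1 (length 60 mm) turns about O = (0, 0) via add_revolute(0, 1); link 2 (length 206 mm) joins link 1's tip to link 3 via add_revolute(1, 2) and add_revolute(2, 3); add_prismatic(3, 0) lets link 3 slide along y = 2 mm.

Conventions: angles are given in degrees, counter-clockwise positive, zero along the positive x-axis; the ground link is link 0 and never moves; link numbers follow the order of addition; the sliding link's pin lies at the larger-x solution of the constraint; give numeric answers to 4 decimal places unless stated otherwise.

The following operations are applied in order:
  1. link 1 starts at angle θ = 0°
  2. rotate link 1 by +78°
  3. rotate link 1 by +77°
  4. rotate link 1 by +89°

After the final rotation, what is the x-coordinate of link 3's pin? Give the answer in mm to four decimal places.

geometry: r = 60 mm, L = 206 mm, e = 2 mm; θ starts at 0°
rotate link 1 by +78°: θ ← 0° +78° = 78°
rotate link 1 by +77°: θ ← 78° +77° = 155°
rotate link 1 by +89°: θ ← 155° +89° = 244°
crank pin P = (r cos θ, r sin θ) = (-26.302269, -53.927643)
h = r sin θ − e = -53.927643 − 2 = -55.927643
x = r cos θ + √(L² − h²) = -26.302269 + 198.262701 = 171.960433

171.9604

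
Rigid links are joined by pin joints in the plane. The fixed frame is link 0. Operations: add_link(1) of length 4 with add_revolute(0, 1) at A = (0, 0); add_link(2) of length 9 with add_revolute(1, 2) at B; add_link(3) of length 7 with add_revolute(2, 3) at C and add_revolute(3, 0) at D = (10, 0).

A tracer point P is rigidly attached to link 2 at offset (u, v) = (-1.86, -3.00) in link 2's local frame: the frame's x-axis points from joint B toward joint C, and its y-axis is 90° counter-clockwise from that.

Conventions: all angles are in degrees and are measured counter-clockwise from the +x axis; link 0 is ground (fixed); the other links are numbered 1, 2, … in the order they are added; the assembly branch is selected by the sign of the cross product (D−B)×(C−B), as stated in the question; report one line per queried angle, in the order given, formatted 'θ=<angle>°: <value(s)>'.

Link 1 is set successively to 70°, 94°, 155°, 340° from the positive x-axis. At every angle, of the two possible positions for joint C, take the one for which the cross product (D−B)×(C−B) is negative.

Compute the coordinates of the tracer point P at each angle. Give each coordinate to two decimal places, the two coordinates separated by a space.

A=(0,0), D=(10.00,0)
θ=70°: B = A + 4.00·(cos70°, sin70°) = (1.3681, 3.7588)
θ=70°: |BD| = 9.4148
θ=70°: circle(B,9.00) ∩ circle(D,7.00): a=6.4069, h=6.3208
θ=70°:   candidates: C₊=(9.7657,6.9961) cross=59.509; C₋=(4.7187,-4.5943) cross=-59.509
θ=70°:   branch - wants cross < 0 → take C=(4.7187,-4.5943) (cross=-59.509)
θ=70°: ex = (C−B)/|BC| = (0.3723,-0.9281); ey = (0.9281,0.3723)
θ=70°: P = B + -1.86·ex + -3.00·ey = (-2.1087,4.3682)
θ=94°: B = A + 4.00·(cos94°, sin94°) = (-0.2790, 3.9903)
θ=94°: |BD| = 11.0264
θ=94°: circle(B,9.00) ∩ circle(D,7.00): a=6.9642, h=5.7008
θ=94°:   candidates: C₊=(8.2762,6.7844) cross=62.859; C₋=(4.1502,-3.8444) cross=-62.859
θ=94°:   branch - wants cross < 0 → take C=(4.1502,-3.8444) (cross=-62.859)
θ=94°: ex = (C−B)/|BC| = (0.4921,-0.8705); ey = (0.8705,0.4921)
θ=94°: P = B + -1.86·ex + -3.00·ey = (-3.8060,4.1330)
θ=155°: B = A + 4.00·(cos155°, sin155°) = (-3.6252, 1.6905)
θ=155°: |BD| = 13.7297
θ=155°: circle(B,9.00) ∩ circle(D,7.00): a=8.0302, h=4.0640
θ=155°:   candidates: C₊=(4.8443,4.7348) cross=55.797; C₋=(3.8435,-3.3313) cross=-55.797
θ=155°:   branch - wants cross < 0 → take C=(3.8435,-3.3313) (cross=-55.797)
θ=155°: ex = (C−B)/|BC| = (0.8299,-0.5580); ey = (0.5580,0.8299)
θ=155°: P = B + -1.86·ex + -3.00·ey = (-6.8427,0.2387)
θ=340°: B = A + 4.00·(cos340°, sin340°) = (3.7588, -1.3681)
θ=340°: |BD| = 6.3894
θ=340°: circle(B,9.00) ∩ circle(D,7.00): a=5.6988, h=6.9659
θ=340°:   candidates: C₊=(7.8339,6.6564) cross=44.508; C₋=(10.8170,-6.9522) cross=-44.508
θ=340°:   branch - wants cross < 0 → take C=(10.8170,-6.9522) (cross=-44.508)
θ=340°: ex = (C−B)/|BC| = (0.7842,-0.6205); ey = (0.6205,0.7842)
θ=340°: P = B + -1.86·ex + -3.00·ey = (0.4387,-2.5668)

θ=70°: -2.11 4.37
θ=94°: -3.81 4.13
θ=155°: -6.84 0.24
θ=340°: 0.44 -2.57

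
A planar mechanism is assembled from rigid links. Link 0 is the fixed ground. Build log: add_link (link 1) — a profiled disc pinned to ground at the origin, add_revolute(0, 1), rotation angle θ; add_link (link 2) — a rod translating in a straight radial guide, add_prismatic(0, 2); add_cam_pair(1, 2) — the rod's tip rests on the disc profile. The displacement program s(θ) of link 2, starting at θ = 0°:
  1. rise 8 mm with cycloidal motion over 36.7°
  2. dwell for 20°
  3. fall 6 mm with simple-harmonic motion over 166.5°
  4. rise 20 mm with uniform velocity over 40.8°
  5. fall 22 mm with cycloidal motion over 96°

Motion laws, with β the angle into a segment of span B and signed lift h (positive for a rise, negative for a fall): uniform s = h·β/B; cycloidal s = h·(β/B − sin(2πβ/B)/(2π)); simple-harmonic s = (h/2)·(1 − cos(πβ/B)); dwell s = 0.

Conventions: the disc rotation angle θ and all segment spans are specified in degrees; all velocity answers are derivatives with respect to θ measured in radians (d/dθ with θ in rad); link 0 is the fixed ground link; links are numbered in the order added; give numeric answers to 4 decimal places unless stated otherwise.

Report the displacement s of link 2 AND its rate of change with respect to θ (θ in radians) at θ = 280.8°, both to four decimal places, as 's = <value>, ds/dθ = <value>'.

seg 1 [0°–36.7°] cycloidal, h=8: full span → s += 8 → s = 8.0000
seg 2 [36.7°–56.7°] dwell: s stays 8.0000
seg 3 [56.7°–223.2°] simple-harmonic, h=-6: full span → s += -6 → s = 2.0000
seg 4 [223.2°–264°] uniform, h=20: full span → s += 20 → s = 22.0000
seg 5 [264°–360°] cycloidal, h=-22: θ=280.8° here. β=16.8, B=96. -22·(0.1750 − sin(2π·0.1750)/(2π)) = -0.7302 → s = 21.2698
velocity in seg [264°–360°] (cycloidal), θ in radians: β = 16.8° = 0.2932 rad, B = 96° = 1.6755 rad; ds/dθ = (h/B)(1 − cos(2πβ/B)) = ((-22)/1.6755)(1 − cos(2π·0.1750)) = -7.169259 mm/rad

s = 21.2698, ds/dθ = -7.1693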